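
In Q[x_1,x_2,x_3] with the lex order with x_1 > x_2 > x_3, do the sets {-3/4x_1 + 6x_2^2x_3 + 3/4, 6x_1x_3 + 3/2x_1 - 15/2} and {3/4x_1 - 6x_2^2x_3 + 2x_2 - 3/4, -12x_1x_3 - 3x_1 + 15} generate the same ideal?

Since reduced Gröbner bases are canonical representatives of ideals under a given ordering, it suffices to compute and compare them.
Buchberger on the first generating set:
f_1 = -3/4x_1 + 6x_2^2x_3 + 3/4, LT = x_1.
f_2 = 6x_1x_3 + 3/2x_1 - 15/2, LT = x_1x_3.

S(f_1,f_2): lcm = x_1x_3. S = -1/4x_1 - 8x_2^2x_3^2 - x_3 + 5/4.
  leading term x_1: subtract (1/3)·f_1 from -1/4x_1 - 8x_2^2x_3^2 - x_3 + 5/4 → -8x_2^2x_3^2 - 2x_2^2x_3 - x_3 + 1
  leading term x_2^2x_3^2: no divisor's leading term divides it; move -8x_2^2x_3^2 to the remainder.
  leading term x_2^2x_3: no divisor's leading term divides it; move -2x_2^2x_3 to the remainder.
  leading term x_3: no divisor's leading term divides it; move -x_3 to the remainder.
  leading term 1: no divisor's leading term divides it; move 1 to the remainder.
  remainder -8x_2^2x_3^2 - 2x_2^2x_3 - x_3 + 1 ≠ 0; add g_3 = -8x_2^2x_3^2 - 2x_2^2x_3 - x_3 + 1 to the basis.

The other S-polynomials (S(f_1,g_3), S(f_2,g_3)) all reduce to 0 modulo the current basis, so we have a Gröbner basis.
Inter-reduce: drop elements whose leading term is divisible by another's, tail-reduce, and make monic.
Reduced Gröbner basis: {x_1 - 8x_2^2x_3 - 1, x_2^2x_3^2 + 1/4x_2^2x_3 + 1/8x_3 - 1/8}.

Buchberger on the second generating set:
h_1 = 3/4x_1 - 6x_2^2x_3 + 2x_2 - 3/4, LT = x_1.
h_2 = -12x_1x_3 - 3x_1 + 15, LT = x_1x_3.

S(h_1,h_2): lcm = x_1x_3. S = -1/4x_1 - 8x_2^2x_3^2 + 8/3x_2x_3 - x_3 + 5/4.
  leading term x_1: subtract (-1/3)·h_1 from -1/4x_1 - 8x_2^2x_3^2 + 8/3x_2x_3 - x_3 + 5/4 → -8x_2^2x_3^2 - 2x_2^2x_3 + 8/3x_2x_3 + 2/3x_2 - x_3 + 1
  leading term x_2^2x_3^2: no divisor's leading term divides it; move -8x_2^2x_3^2 to the remainder.
  leading term x_2^2x_3: no divisor's leading term divides it; move -2x_2^2x_3 to the remainder.
  leading term x_2x_3: no divisor's leading term divides it; move 8/3x_2x_3 to the remainder.
  leading term x_2: no divisor's leading term divides it; move 2/3x_2 to the remainder.
  leading term x_3: no divisor's leading term divides it; move -x_3 to the remainder.
  leading term 1: no divisor's leading term divides it; move 1 to the remainder.
  remainder -8x_2^2x_3^2 - 2x_2^2x_3 + 8/3x_2x_3 + 2/3x_2 - x_3 + 1 ≠ 0; add k_3 = -8x_2^2x_3^2 - 2x_2^2x_3 + 8/3x_2x_3 + 2/3x_2 - x_3 + 1 to the basis.

The other S-polynomials (S(h_1,k_3), S(h_2,k_3)) all reduce to 0 modulo the current basis, so we have a Gröbner basis.
Inter-reduce: drop elements whose leading term is divisible by another's, tail-reduce, and make monic.
Reduced Gröbner basis: {x_1 - 8x_2^2x_3 + 8/3x_2 - 1, x_2^2x_3^2 + 1/4x_2^2x_3 - 1/3x_2x_3 - 1/12x_2 + 1/8x_3 - 1/8}.

Since the reduced bases disagree, the two ideals are not the same.

No, the ideals differ.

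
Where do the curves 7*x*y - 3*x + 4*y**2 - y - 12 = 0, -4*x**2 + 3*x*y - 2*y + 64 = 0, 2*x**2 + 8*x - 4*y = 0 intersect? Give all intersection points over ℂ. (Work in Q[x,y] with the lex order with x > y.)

{(-4, 0)}

Compute a lex Gröbner basis by Buchberger's algorithm.
f_1 = 7*x*y - 3*x + 4*y**2 - y - 12, LT = x*y.
f_2 = -4*x**2 + 3*x*y - 2*y + 64, LT = x**2.
f_3 = 2*x**2 + 8*x - 4*y, LT = x**2.

S(f_1,f_2): lcm = x**2*y. S = -3/7*x**2 + 37/28*x*y**2 - 1/7*x*y - 12/7*x - 1/2*y**2 + 16*y.
  leading term x**2: subtract (3/28)·f_2 from -3/7*x**2 + 37/28*x*y**2 - 1/7*x*y - 12/7*x - 1/2*y**2 + 16*y → 37/28*x*y**2 - 13/28*x*y - 12/7*x - 1/2*y**2 + 227/14*y - 48/7
  leading term x*y**2: subtract (37/196*y)·f_1 from 37/28*x*y**2 - 13/28*x*y - 12/7*x - 1/2*y**2 + 227/14*y - 48/7 → 5/49*x*y - 12/7*x - 37/49*y**3 - 61/196*y**2 + 1811/98*y - 48/7
  leading term x*y: subtract (5/343)·f_1 from 5/49*x*y - 12/7*x - 37/49*y**3 - 61/196*y**2 + 1811/98*y - 48/7 → -573/343*x - 37/49*y**3 - 507/1372*y**2 + 12687/686*y - 2292/343
  leading term x: no divisor's leading term divides it; move -573/343*x to the remainder.
  leading term y**3: no divisor's leading term divides it; move -37/49*y**3 to the remainder.
  leading term y**2: no divisor's leading term divides it; move -507/1372*y**2 to the remainder.
  leading term y: no divisor's leading term divides it; move 12687/686*y to the remainder.
  leading term 1: no divisor's leading term divides it; move -2292/343 to the remainder.
  remainder -573/343*x - 37/49*y**3 - 507/1372*y**2 + 12687/686*y - 2292/343 ≠ 0; add h_4 = -573/343*x - 37/49*y**3 - 507/1372*y**2 + 12687/686*y - 2292/343 to the basis.

S(f_1,f_3): lcm = x**2*y. S = -3/7*x**2 + 4/7*x*y**2 - 29/7*x*y - 12/7*x + 2*y**2.
  leading term x**2: subtract (3/28)·f_2 from -3/7*x**2 + 4/7*x*y**2 - 29/7*x*y - 12/7*x + 2*y**2 → 4/7*x*y**2 - 125/28*x*y - 12/7*x + 2*y**2 + 3/14*y - 48/7
  leading term x*y**2: subtract (4/49*y)·f_1 from 4/7*x*y**2 - 125/28*x*y - 12/7*x + 2*y**2 + 3/14*y - 48/7 → -827/196*x*y - 12/7*x - 16/49*y**3 + 102/49*y**2 + 117/98*y - 48/7
  leading term x*y: subtract (-827/1372)·f_1 from -827/196*x*y - 12/7*x - 16/49*y**3 + 102/49*y**2 + 117/98*y - 48/7 → -4833/1372*x - 16/49*y**3 + 1541/343*y**2 + 811/1372*y - 4833/343
  leading term x: subtract (1611/764)·h_4 from -4833/1372*x - 16/49*y**3 + 1541/343*y**2 + 811/1372*y - 4833/343 → 967/764*y**3 + 16111/3056*y**2 - 58685/1528*y
  leading term y**3: no divisor's leading term divides it; move 967/764*y**3 to the remainder.
  leading term y**2: no divisor's leading term divides it; move 16111/3056*y**2 to the remainder.
  leading term y: no divisor's leading term divides it; move -58685/1528*y to the remainder.
  remainder 967/764*y**3 + 16111/3056*y**2 - 58685/1528*y ≠ 0; add h_5 = 967/764*y**3 + 16111/3056*y**2 - 58685/1528*y to the basis.

S(f_2,f_3): lcm = x**2. S = -3/4*x*y - 4*x + 5/2*y - 16.
  leading term x*y: subtract (-3/28)·f_1 from -3/4*x*y - 4*x + 5/2*y - 16 → -121/28*x + 3/7*y**2 + 67/28*y - 121/7
  leading term x: subtract (5929/2292)·h_4 from -121/28*x + 3/7*y**2 + 67/28*y - 121/7 → 4477/2292*y**3 + 4231/3056*y**2 - 69445/1528*y
  leading term y**3: subtract (4477/2901)·h_5 from 4477/2292*y**3 + 4231/3056*y**2 - 69445/1528*y → -19586/2901*y**2 + 40100/2901*y
  leading term y**2: no divisor's leading term divides it; move -19586/2901*y**2 to the remainder.
  leading term y: no divisor's leading term divides it; move 40100/2901*y to the remainder.
  remainder -19586/2901*y**2 + 40100/2901*y ≠ 0; add h_6 = -19586/2901*y**2 + 40100/2901*y to the basis.

S(f_1,h_4): lcm = x*y. S = -3/7*x - 259/573*y**4 - 169/764*y**3 + 31131/2674*y**2 - 29/7*y - 12/7.
  leading term x: subtract (49/191)·h_4 from -3/7*x - 259/573*y**4 - 169/764*y**3 + 31131/2674*y**2 - 29/7*y - 12/7 → -259/573*y**4 - 21/764*y**3 + 8967/764*y**2 - 3395/382*y
  leading term y**4: subtract (-1036/2901*y)·h_5 from -259/573*y**4 - 21/764*y**3 + 8967/764*y**2 - 3395/382*y → 1027957/554091*y**3 - 4385563/2216364*y**2 - 3395/382*y
  leading term y**3: subtract (4111828/2805267)·h_5 from 1027957/554091*y**3 - 4385563/2216364*y**2 - 3395/382*y → -27228082/2805267*y**2 + 132988940/2805267*y
  leading term y**2: subtract (1944863/1352833)·h_6 from -27228082/2805267*y**2 + 132988940/2805267*y → 111750280/4058499*y
  leading term y: no divisor's leading term divides it; move 111750280/4058499*y to the remainder.
  remainder 111750280/4058499*y ≠ 0; add h_7 = 111750280/4058499*y to the basis.

The other S-polynomials (S(f_2,h_4), S(f_3,h_4), S(f_1,h_5), S(f_2,h_5), S(f_3,h_5), S(h_4,h_5), S(f_1,h_6), S(f_2,h_6), S(f_3,h_6), S(h_4,h_6), S(h_5,h_6), S(f_1,h_7), S(f_2,h_7), S(f_3,h_7), S(h_4,h_7), S(h_5,h_7), S(h_6,h_7)) all reduce to 0 modulo the current basis, so we have a Gröbner basis.
Inter-reduce: drop elements whose leading term is divisible by another's, tail-reduce, and make monic.
Reduced Gröbner basis: {x + 4, y}.

From the last basis element, y = 0, so y takes values in {0}. Each choice, substituted upward through the basis, yields the corresponding point(s) of the solution set.
  y = 0: the earlier basis element becomes x + 4 = 0, giving x = -4 — point (-4, 0).
This is the nonlinear analogue of row-reducing a linear system.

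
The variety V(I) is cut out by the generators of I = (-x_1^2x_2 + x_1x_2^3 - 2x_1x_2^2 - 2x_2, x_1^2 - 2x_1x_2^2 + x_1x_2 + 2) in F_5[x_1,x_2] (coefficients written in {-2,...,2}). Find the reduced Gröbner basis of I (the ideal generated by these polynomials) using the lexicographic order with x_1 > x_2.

G = {x_1^2 - 2x_1x_2^2 + x_1x_2 + 2, x_2^3 + x_2^2}

f_1 = -x_1^2x_2 + x_1x_2^3 - 2x_1x_2^2 - 2x_2, LT = x_1^2x_2.
f_2 = x_1^2 - 2x_1x_2^2 + x_1x_2 + 2, LT = x_1^2.

S(f_1,f_2): lcm = x_1^2x_2. S = x_1x_2^3 + x_1x_2^2.
  reduce S modulo (f_1, f_2):
  remainder x_1x_2^3 + x_1x_2^2 ≠ 0; add g_3 = x_1x_2^3 + x_1x_2^2 to the basis.

S(f_1,g_3): lcm = x_1^2x_2^3. S = -x_1^2x_2^2 - x_1x_2^5 + 2x_1x_2^4 + 2x_2^3.
  reduce S modulo (f_1, f_2, g_3):
  remainder 2x_2^3 + 2x_2^2 ≠ 0; add g_4 = 2x_2^3 + 2x_2^2 to the basis.

The other S-polynomials (S(f_2,g_3), S(f_1,g_4), S(f_2,g_4), S(g_3,g_4)) all reduce to 0 modulo the current basis, so we have a Gröbner basis.
Inter-reduce: drop elements whose leading term is divisible by another's, tail-reduce, and make monic.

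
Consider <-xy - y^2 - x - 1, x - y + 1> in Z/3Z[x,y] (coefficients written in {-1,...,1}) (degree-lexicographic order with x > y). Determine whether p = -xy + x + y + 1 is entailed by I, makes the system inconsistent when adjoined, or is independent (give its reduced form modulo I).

-xy + x + y + 1 lies in I (it reduces to 0).

First compute the reduced Gröbner basis of I by Buchberger's algorithm.
f_1 = -xy - y^2 - x - 1, LT = xy.
f_2 = x - y + 1, LT = x.

S(f_1,f_2): lcm = xy. S = -y^2 + x - y + 1.
  reduce S modulo (f_1, f_2):
  remainder -y^2 ≠ 0; add h_3 = -y^2 to the basis.

The other S-polynomials (S(f_1,h_3), S(f_2,h_3)) all reduce to 0 modulo the current basis, so we have a Gröbner basis.
Inter-reduce: drop elements whose leading term is divisible by another's, tail-reduce, and make monic.
Reduced Gröbner basis: {y^2, x - y + 1}.
Label its elements g_1 = y^2, g_2 = x - y + 1.

Reduce p = -xy + x + y + 1 modulo G:
  leading term xy: subtract (-y)·g_2 from -xy + x + y + 1 → -y^2 + x - y + 1
  leading term y^2: subtract (-1)·g_1 from -y^2 + x - y + 1 → x - y + 1
  leading term x: subtract (1)·g_2 from x - y + 1 → 0
  normal form = 0.
Since the normal form is 0, p ∈ I.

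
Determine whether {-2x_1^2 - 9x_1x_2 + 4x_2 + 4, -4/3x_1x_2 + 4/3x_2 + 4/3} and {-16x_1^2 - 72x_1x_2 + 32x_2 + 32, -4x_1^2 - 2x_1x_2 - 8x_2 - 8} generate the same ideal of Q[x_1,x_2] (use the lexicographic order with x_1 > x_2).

Yes, the ideals are equal.

For a fixed monomial order, each ideal has a unique reduced Gröbner basis; comparing bases decides equality.
Buchberger on the first generating set:
f_1 = -2x_1^2 - 9x_1x_2 + 4x_2 + 4, LT = x_1^2.
f_2 = -4/3x_1x_2 + 4/3x_2 + 4/3, LT = x_1x_2.

S(f_1,f_2): lcm = x_1^2x_2. S = 9/2x_1x_2^2 + x_1x_2 + x_1 - 2x_2^2 - 2x_2.
  leading term x_1x_2^2: subtract (-27/8x_2)·f_2 from 9/2x_1x_2^2 + x_1x_2 + x_1 - 2x_2^2 - 2x_2 → x_1x_2 + x_1 + 5/2x_2^2 + 5/2x_2
  leading term x_1x_2: subtract (-3/4)·f_2 from x_1x_2 + x_1 + 5/2x_2^2 + 5/2x_2 → x_1 + 5/2x_2^2 + 7/2x_2 + 1
  leading term x_1: no divisor's leading term divides it; move x_1 to the remainder.
  leading term x_2^2: no divisor's leading term divides it; move 5/2x_2^2 to the remainder.
  leading term x_2: no divisor's leading term divides it; move 7/2x_2 to the remainder.
  leading term 1: no divisor's leading term divides it; move 1 to the remainder.
  remainder x_1 + 5/2x_2^2 + 7/2x_2 + 1 ≠ 0; add g_3 = x_1 + 5/2x_2^2 + 7/2x_2 + 1 to the basis.

S(f_2,g_3): lcm = x_1x_2. S = -5/2x_2^3 - 7/2x_2^2 - 2x_2 - 1.
  leading term x_2^3: no divisor's leading term divides it; move -5/2x_2^3 to the remainder.
  leading term x_2^2: no divisor's leading term divides it; move -7/2x_2^2 to the remainder.
  leading term x_2: no divisor's leading term divides it; move -2x_2 to the remainder.
  leading term 1: no divisor's leading term divides it; move -1 to the remainder.
  remainder -5/2x_2^3 - 7/2x_2^2 - 2x_2 - 1 ≠ 0; add g_4 = -5/2x_2^3 - 7/2x_2^2 - 2x_2 - 1 to the basis.

The other S-polynomials (S(f_1,g_3), S(f_1,g_4), S(f_2,g_4), S(g_3,g_4)) all reduce to 0 modulo the current basis, so we have a Gröbner basis.
Inter-reduce: drop elements whose leading term is divisible by another's, tail-reduce, and make monic.
Reduced Gröbner basis: {x_1 + 5/2x_2^2 + 7/2x_2 + 1, x_2^3 + 7/5x_2^2 + 4/5x_2 + 2/5}.

Buchberger on the second generating set:
h_1 = -16x_1^2 - 72x_1x_2 + 32x_2 + 32, LT = x_1^2.
h_2 = -4x_1^2 - 2x_1x_2 - 8x_2 - 8, LT = x_1^2.

S(h_1,h_2): lcm = x_1^2. S = 4x_1x_2 - 4x_2 - 4.
  leading term x_1x_2: no divisor's leading term divides it; move 4x_1x_2 to the remainder.
  leading term x_2: no divisor's leading term divides it; move -4x_2 to the remainder.
  leading term 1: no divisor's leading term divides it; move -4 to the remainder.
  remainder 4x_1x_2 - 4x_2 - 4 ≠ 0; add k_3 = 4x_1x_2 - 4x_2 - 4 to the basis.

S(h_1,k_3): lcm = x_1^2x_2. S = 9/2x_1x_2^2 + x_1x_2 + x_1 - 2x_2^2 - 2x_2.
  leading term x_1x_2^2: subtract (9/8x_2)·k_3 from 9/2x_1x_2^2 + x_1x_2 + x_1 - 2x_2^2 - 2x_2 → x_1x_2 + x_1 + 5/2x_2^2 + 5/2x_2
  leading term x_1x_2: subtract (1/4)·k_3 from x_1x_2 + x_1 + 5/2x_2^2 + 5/2x_2 → x_1 + 5/2x_2^2 + 7/2x_2 + 1
  leading term x_1: no divisor's leading term divides it; move x_1 to the remainder.
  leading term x_2^2: no divisor's leading term divides it; move 5/2x_2^2 to the remainder.
  leading term x_2: no divisor's leading term divides it; move 7/2x_2 to the remainder.
  leading term 1: no divisor's leading term divides it; move 1 to the remainder.
  remainder x_1 + 5/2x_2^2 + 7/2x_2 + 1 ≠ 0; add k_4 = x_1 + 5/2x_2^2 + 7/2x_2 + 1 to the basis.

S(k_3,k_4): lcm = x_1x_2. S = -5/2x_2^3 - 7/2x_2^2 - 2x_2 - 1.
  leading term x_2^3: no divisor's leading term divides it; move -5/2x_2^3 to the remainder.
  leading term x_2^2: no divisor's leading term divides it; move -7/2x_2^2 to the remainder.
  leading term x_2: no divisor's leading term divides it; move -2x_2 to the remainder.
  leading term 1: no divisor's leading term divides it; move -1 to the remainder.
  remainder -5/2x_2^3 - 7/2x_2^2 - 2x_2 - 1 ≠ 0; add k_5 = -5/2x_2^3 - 7/2x_2^2 - 2x_2 - 1 to the basis.

The other S-polynomials (S(h_2,k_3), S(h_1,k_4), S(h_2,k_4), S(h_1,k_5), S(h_2,k_5), S(k_3,k_5), S(k_4,k_5)) all reduce to 0 modulo the current basis, so we have a Gröbner basis.
Inter-reduce: drop elements whose leading term is divisible by another's, tail-reduce, and make monic.
Reduced Gröbner basis: {x_1 + 5/2x_2^2 + 7/2x_2 + 1, x_2^3 + 7/5x_2^2 + 4/5x_2 + 2/5}.

Same reduced basis, so the two generating sets span the same ideal.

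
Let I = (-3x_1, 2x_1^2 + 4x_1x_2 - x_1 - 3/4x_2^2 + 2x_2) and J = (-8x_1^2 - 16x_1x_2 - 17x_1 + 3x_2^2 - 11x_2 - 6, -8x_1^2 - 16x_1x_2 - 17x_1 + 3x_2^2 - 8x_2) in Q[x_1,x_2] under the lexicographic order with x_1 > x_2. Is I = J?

Equality of ideals is decidable: compute both reduced Gröbner bases (unique for the ordering) and check whether they agree.
Buchberger on the first generating set:
f_1 = -3x_1, LT = x_1.
f_2 = 2x_1^2 + 4x_1x_2 - x_1 - 3/4x_2^2 + 2x_2, LT = x_1^2.

S(f_1,f_2): lcm = x_1^2. S = -2x_1x_2 + 1/2x_1 + 3/8x_2^2 - x_2.
  leading term x_1x_2: subtract (2/3x_2)·f_1 from -2x_1x_2 + 1/2x_1 + 3/8x_2^2 - x_2 → 1/2x_1 + 3/8x_2^2 - x_2
  leading term x_1: subtract (-1/6)·f_1 from 1/2x_1 + 3/8x_2^2 - x_2 → 3/8x_2^2 - x_2
  leading term x_2^2: no divisor's leading term divides it; move 3/8x_2^2 to the remainder.
  leading term x_2: no divisor's leading term divides it; move -x_2 to the remainder.
  remainder 3/8x_2^2 - x_2 ≠ 0; add g_3 = 3/8x_2^2 - x_2 to the basis.

The other S-polynomials (S(f_1,g_3), S(f_2,g_3)) all reduce to 0 modulo the current basis, so we have a Gröbner basis.
Inter-reduce: drop elements whose leading term is divisible by another's, tail-reduce, and make monic.
Reduced Gröbner basis: {x_1, x_2^2 - 8/3x_2}.

Buchberger on the second generating set:
h_1 = -8x_1^2 - 16x_1x_2 - 17x_1 + 3x_2^2 - 11x_2 - 6, LT = x_1^2.
h_2 = -8x_1^2 - 16x_1x_2 - 17x_1 + 3x_2^2 - 8x_2, LT = x_1^2.

S(h_1,h_2): lcm = x_1^2. S = 3/8x_2 + 3/4.
  leading term x_2: no divisor's leading term divides it; move 3/8x_2 to the remainder.
  leading term 1: no divisor's leading term divides it; move 3/4 to the remainder.
  remainder 3/8x_2 + 3/4 ≠ 0; add k_3 = 3/8x_2 + 3/4 to the basis.

The other S-polynomials (S(h_1,k_3), S(h_2,k_3)) all reduce to 0 modulo the current basis, so we have a Gröbner basis.
Inter-reduce: drop elements whose leading term is divisible by another's, tail-reduce, and make monic.
Reduced Gröbner basis: {x_1^2 - 15/8x_1 - 7/2, x_2 + 2}.

Since the reduced bases disagree, the two ideals are not the same.
The choice of monomial ordering does not affect the verdict — as long as both bases are computed under the same ordering, their equality decides ideal equality.

No, the ideals differ.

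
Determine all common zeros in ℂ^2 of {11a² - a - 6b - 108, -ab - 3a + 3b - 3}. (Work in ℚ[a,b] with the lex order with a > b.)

{(-3, -1), (67/22 - sqrt(527)*I/22, -7/2 - sqrt(527)*I/2), (67/22 + sqrt(527)*I/22, -7/2 + sqrt(527)*I/2)}

Compute a lex Gröbner basis by Buchberger's algorithm.
f_1 = 11a² - a - 6b - 108, LT = a².
f_2 = -ab - 3a + 3b - 3, LT = ab.

S(f_1,f_2): lcm = a²b. S = -3a² + 32/11ab - 3a - 6/11b² - 108/11b.
  leading term a²: subtract (-3/11)·f_1 from -3a² + 32/11ab - 3a - 6/11b² - 108/11b → 32/11ab - 36/11a - 6/11b² - 126/11b - 324/11
  leading term ab: subtract (-32/11)·f_2 from 32/11ab - 36/11a - 6/11b² - 126/11b - 324/11 → -12a - 6/11b² - 30/11b - 420/11
  leading term a: no divisor's leading term divides it; move -12a to the remainder.
  leading term b²: no divisor's leading term divides it; move -6/11b² to the remainder.
  leading term b: no divisor's leading term divides it; move -30/11b to the remainder.
  leading term 1: no divisor's leading term divides it; move -420/11 to the remainder.
  remainder -12a - 6/11b² - 30/11b - 420/11 ≠ 0; add h_3 = -12a - 6/11b² - 30/11b - 420/11 to the basis.

S(f_1,h_3): lcm = a². S = -1/22ab² - 5/22ab - 36/11a - 6/11b - 108/11.
  leading term ab²: subtract (1/22b)·f_2 from -1/22ab² - 5/22ab - 36/11a - 6/11b - 108/11 → -1/11ab - 36/11a - 3/22b² - 9/22b - 108/11
  leading term ab: subtract (1/11)·f_2 from -1/11ab - 36/11a - 3/22b² - 9/22b - 108/11 → -3a - 3/22b² - 15/22b - 105/11
  leading term a: subtract (¼)·h_3 from -3a - 3/22b² - 15/22b - 105/11 → 0
  remainder 0.

S(f_2,h_3): lcm = ab. S = 3a - 1/22b³ - 5/22b² - 68/11b + 3.
  leading term a: subtract (-¼)·h_3 from 3a - 1/22b³ - 5/22b² - 68/11b + 3 → -1/22b³ - 4/11b² - 151/22b - 72/11
  leading term b³: no divisor's leading term divides it; move -1/22b³ to the remainder.
  leading term b²: no divisor's leading term divides it; move -4/11b² to the remainder.
  leading term b: no divisor's leading term divides it; move -151/22b to the remainder.
  leading term 1: no divisor's leading term divides it; move -72/11 to the remainder.
  remainder -1/22b³ - 4/11b² - 151/22b - 72/11 ≠ 0; add h_4 = -1/22b³ - 4/11b² - 151/22b - 72/11 to the basis.

S(f_1,h_4): leading monomials are coprime, so the S-polynomial reduces to 0 (Buchberger's first criterion).
S(f_2,h_4): lcm = ab³. S = -5ab² - 151ab - 144a - 3b³ + 3b².
  leading term ab²: subtract (5b)·f_2 from -5ab² - 151ab - 144a - 3b³ + 3b² → -136ab - 144a - 3b³ - 12b² + 15b
  leading term ab: subtract (136)·f_2 from -136ab - 144a - 3b³ - 12b² + 15b → 264a - 3b³ - 12b² - 393b + 408
  leading term a: subtract (-22)·h_3 from 264a - 3b³ - 12b² - 393b + 408 → -3b³ - 24b² - 453b - 432
  leading term b³: subtract (66)·h_4 from -3b³ - 24b² - 453b - 432 → 0
  remainder 0.

S(h_3,h_4): leading monomials are coprime, so the S-polynomial reduces to 0 (Buchberger's first criterion).
Every S-polynomial of the final basis reduces to 0, so we have a Gröbner basis.
Inter-reduce: drop elements whose leading term is divisible by another's, tail-reduce, and make monic.
Reduced Gröbner basis: {a + 1/22b² + 5/22b + 35/11, b³ + 8b² + 151b + 144}.

Since the basis is lex-ordered, b³ + 8b² + 151b + 144 is univariate in b. Its roots are {-1, -7/2 - sqrt(527)*I/2, -7/2 + sqrt(527)*I/2}. Back-substituting each root into the other basis elements fixes the other coordinates.
  b = -1: the earlier basis element becomes a + 3 = 0, giving a = -3 — point (-3, -1).
  b = -7/2 - sqrt(527)*I/2: the earlier basis element becomes a - 67/22 + sqrt(527)*I/22 = 0, giving a = 67/22 - sqrt(527)*I/22 — point (67/22 - sqrt(527)*I/22, -7/2 - sqrt(527)*I/2).
  b = -7/2 + sqrt(527)*I/2: the earlier basis element becomes a - 67/22 - sqrt(527)*I/22 = 0, giving a = 67/22 + sqrt(527)*I/22 — point (67/22 + sqrt(527)*I/22, -7/2 + sqrt(527)*I/2).
Substituting each solution back into the original system confirms all equations vanish.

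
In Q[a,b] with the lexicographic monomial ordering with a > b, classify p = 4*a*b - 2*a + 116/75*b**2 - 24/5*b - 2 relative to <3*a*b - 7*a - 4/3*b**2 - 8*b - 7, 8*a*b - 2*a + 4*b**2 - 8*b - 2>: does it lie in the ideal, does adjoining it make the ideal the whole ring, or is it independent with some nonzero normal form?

First compute the reduced Gröbner basis of I by Buchberger's algorithm.
f_1 = 3*a*b - 7*a - 4/3*b**2 - 8*b - 7, LT = a*b.
f_2 = 8*a*b - 2*a + 4*b**2 - 8*b - 2, LT = a*b.

S(f_1,f_2): lcm = a*b. S = -25/12*a - 17/18*b**2 - 5/3*b - 25/12.
  leading term a: no divisor's leading term divides it; move -25/12*a to the remainder.
  leading term b**2: no divisor's leading term divides it; move -17/18*b**2 to the remainder.
  leading term b: no divisor's leading term divides it; move -5/3*b to the remainder.
  leading term 1: no divisor's leading term divides it; move -25/12 to the remainder.
  remainder -25/12*a - 17/18*b**2 - 5/3*b - 25/12 ≠ 0; add h_3 = -25/12*a - 17/18*b**2 - 5/3*b - 25/12 to the basis.

S(f_1,h_3): lcm = a*b. S = -7/3*a - 34/75*b**3 - 56/45*b**2 - 11/3*b - 7/3.
  leading term a: subtract (28/25)·h_3 from -7/3*a - 34/75*b**3 - 56/45*b**2 - 11/3*b - 7/3 → -34/75*b**3 - 14/75*b**2 - 9/5*b
  leading term b**3: no divisor's leading term divides it; move -34/75*b**3 to the remainder.
  leading term b**2: no divisor's leading term divides it; move -14/75*b**2 to the remainder.
  leading term b: no divisor's leading term divides it; move -9/5*b to the remainder.
  remainder -34/75*b**3 - 14/75*b**2 - 9/5*b ≠ 0; add h_4 = -34/75*b**3 - 14/75*b**2 - 9/5*b to the basis.

S(f_2,h_3): lcm = a*b. S = -1/4*a - 34/75*b**3 - 3/10*b**2 - 2*b - 1/4.
  leading term a: subtract (3/25)·h_3 from -1/4*a - 34/75*b**3 - 3/10*b**2 - 2*b - 1/4 → -34/75*b**3 - 14/75*b**2 - 9/5*b
  leading term b**3: subtract (1)·h_4 from -34/75*b**3 - 14/75*b**2 - 9/5*b → 0
  remainder 0.

S(f_1,h_4): lcm = a*b**3. S = -140/51*a*b**2 - 135/34*a*b - 4/9*b**4 - 8/3*b**3 - 7/3*b**2.
  leading term a*b**2: subtract (-140/153*b)·f_1 from -140/51*a*b**2 - 135/34*a*b - 4/9*b**4 - 8/3*b**3 - 7/3*b**2 → -3175/306*a*b - 4/9*b**4 - 1784/459*b**3 - 1477/153*b**2 - 980/153*b
  leading term a*b: subtract (-3175/918)·f_1 from -3175/306*a*b - 4/9*b**4 - 1784/459*b**3 - 1477/153*b**2 - 980/153*b → -22225/918*a - 4/9*b**4 - 1784/459*b**3 - 19643/1377*b**2 - 920/27*b - 22225/918
  leading term a: subtract (1778/153)·h_3 from -22225/918*a - 4/9*b**4 - 1784/459*b**3 - 19643/1377*b**2 - 920/27*b - 22225/918 → -4/9*b**4 - 1784/459*b**3 - 1510/459*b**2 - 250/17*b
  leading term b**4: subtract (50/51*b)·h_4 from -4/9*b**4 - 1784/459*b**3 - 1510/459*b**2 - 250/17*b → -100/27*b**3 - 700/459*b**2 - 250/17*b
  leading term b**3: subtract (1250/153)·h_4 from -100/27*b**3 - 700/459*b**2 - 250/17*b → 0
  remainder 0.

S(f_2,h_4): lcm = a*b**3. S = -45/68*a*b**2 - 135/34*a*b + 1/2*b**4 - b**3 - 1/4*b**2.
  leading term a*b**2: subtract (-15/68*b)·f_1 from -45/68*a*b**2 - 135/34*a*b + 1/2*b**4 - b**3 - 1/4*b**2 → -375/68*a*b + 1/2*b**4 - 22/17*b**3 - 137/68*b**2 - 105/68*b
  leading term a*b: subtract (-125/68)·f_1 from -375/68*a*b + 1/2*b**4 - 22/17*b**3 - 137/68*b**2 - 105/68*b → -875/68*a + 1/2*b**4 - 22/17*b**3 - 911/204*b**2 - 65/4*b - 875/68
  leading term a: subtract (105/17)·h_3 from -875/68*a + 1/2*b**4 - 22/17*b**3 - 911/204*b**2 - 65/4*b - 875/68 → 1/2*b**4 - 22/17*b**3 + 93/68*b**2 - 405/68*b
  leading term b**4: subtract (-75/68*b)·h_4 from 1/2*b**4 - 22/17*b**3 + 93/68*b**2 - 405/68*b → -3/2*b**3 - 21/34*b**2 - 405/68*b
  leading term b**3: subtract (225/68)·h_4 from -3/2*b**3 - 21/34*b**2 - 405/68*b → 0
  remainder 0.

S(h_3,h_4): leading monomials are coprime, so the S-polynomial reduces to 0 (Buchberger's first criterion).
Every S-polynomial of the final basis reduces to 0, so we have a Gröbner basis.
Inter-reduce: drop elements whose leading term is divisible by another's, tail-reduce, and make monic.
Reduced Gröbner basis: {a + 34/75*b**2 + 4/5*b + 1, b**3 + 7/17*b**2 + 135/34*b}.
Label its elements g_1 = a + 34/75*b**2 + 4/5*b + 1, g_2 = b**3 + 7/17*b**2 + 135/34*b.

Reduce p = 4*a*b - 2*a + 116/75*b**2 - 24/5*b - 2 modulo G:
  leading term a*b: subtract (4*b)·g_1 from 4*a*b - 2*a + 116/75*b**2 - 24/5*b - 2 → -2*a - 136/75*b**3 - 124/75*b**2 - 44/5*b - 2
  leading term a: subtract (-2)·g_1 from -2*a - 136/75*b**3 - 124/75*b**2 - 44/5*b - 2 → -136/75*b**3 - 56/75*b**2 - 36/5*b
  leading term b**3: subtract (-136/75)·g_2 from -136/75*b**3 - 56/75*b**2 - 36/5*b → 0
  normal form = 0.
Since the normal form is 0, p ∈ I.

4*a*b - 2*a + 116/75*b**2 - 24/5*b - 2 lies in I (it reduces to 0).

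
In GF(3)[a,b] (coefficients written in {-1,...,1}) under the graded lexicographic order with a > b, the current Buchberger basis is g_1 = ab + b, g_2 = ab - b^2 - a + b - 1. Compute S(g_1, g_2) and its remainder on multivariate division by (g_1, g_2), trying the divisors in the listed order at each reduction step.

lcm(LM(g_1), LM(g_2)) = ab.
S = (lcm/LT(g_1))·g_1 − (lcm/LT(g_2))·g_2 = b^2 + a + 1.
Reduce S modulo (g_1, g_2) in that order:
  leading term b^2: no divisor's leading term divides it; move b^2 to the remainder.
  leading term a: no divisor's leading term divides it; move a to the remainder.
  leading term 1: no divisor's leading term divides it; move 1 to the remainder.
The remainder b^2 + a + 1 is nonzero, so it would be added as the next basis element.
An S-polynomial is built so that the two leading terms cancel; whether anything survives reduction is exactly the Gröbner-basis criterion.

S(g_1, g_2) = b^2 + a + 1; remainder on division = b^2 + a + 1.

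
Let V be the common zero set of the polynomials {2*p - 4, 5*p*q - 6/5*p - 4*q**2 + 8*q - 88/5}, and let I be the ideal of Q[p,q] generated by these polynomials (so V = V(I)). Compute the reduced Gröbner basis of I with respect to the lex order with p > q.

f_1 = 2*p - 4, LT = p.
f_2 = 5*p*q - 6/5*p - 4*q**2 + 8*q - 88/5, LT = p*q.

S(f_1,f_2): lcm = p*q. S = 6/25*p + 4/5*q**2 - 18/5*q + 88/25.
  leading term p: subtract (3/25)·f_1 from 6/25*p + 4/5*q**2 - 18/5*q + 88/25 → 4/5*q**2 - 18/5*q + 4
  leading term q**2: no divisor's leading term divides it; move 4/5*q**2 to the remainder.
  leading term q: no divisor's leading term divides it; move -18/5*q to the remainder.
  leading term 1: no divisor's leading term divides it; move 4 to the remainder.
  remainder 4/5*q**2 - 18/5*q + 4 ≠ 0; add g_3 = 4/5*q**2 - 18/5*q + 4 to the basis.

The other S-polynomials (S(f_1,g_3), S(f_2,g_3)) all reduce to 0 modulo the current basis, so we have a Gröbner basis.
Inter-reduce: drop elements whose leading term is divisible by another's, tail-reduce, and make monic.

G = {p - 2, q**2 - 9/2*q + 5}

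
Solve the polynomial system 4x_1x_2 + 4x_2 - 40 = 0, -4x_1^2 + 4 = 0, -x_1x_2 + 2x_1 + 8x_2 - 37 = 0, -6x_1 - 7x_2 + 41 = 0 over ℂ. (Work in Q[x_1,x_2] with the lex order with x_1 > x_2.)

Compute a lex Gröbner basis by Buchberger's algorithm.
f_1 = 4x_1x_2 + 4x_2 - 40, LT = x_1x_2.
f_2 = -4x_1^2 + 4, LT = x_1^2.
f_3 = -x_1x_2 + 2x_1 + 8x_2 - 37, LT = x_1x_2.
f_4 = -6x_1 - 7x_2 + 41, LT = x_1.

S(f_1,f_2): lcm = x_1^2x_2. S = x_1x_2 - 10x_1 + x_2.
  leading term x_1x_2: subtract (1/4)·f_1 from x_1x_2 - 10x_1 + x_2 → -10x_1 + 10
  leading term x_1: subtract (5/3)·f_4 from -10x_1 + 10 → 35/3x_2 - 175/3
  leading term x_2: no divisor's leading term divides it; move 35/3x_2 to the remainder.
  leading term 1: no divisor's leading term divides it; move -175/3 to the remainder.
  remainder 35/3x_2 - 175/3 ≠ 0; add h_5 = 35/3x_2 - 175/3 to the basis.

The other S-polynomials (S(f_1,f_3), S(f_1,f_4), S(f_2,f_3), S(f_2,f_4), S(f_3,f_4), S(f_1,h_5), S(f_2,h_5), S(f_3,h_5), S(f_4,h_5)) all reduce to 0 modulo the current basis, so we have a Gröbner basis.
Inter-reduce: drop elements whose leading term is divisible by another's, tail-reduce, and make monic.
Reduced Gröbner basis: {x_1 - 1, x_2 - 5}.

From the last basis element, x_2 - 5 = 0, so x_2 takes values in {5}. Each choice, substituted upward through the basis, yields the corresponding point(s) of the solution set.
  x_2 = 5: the earlier basis element becomes x_1 - 1 = 0, giving x_1 = 1 — point (1, 5).
Substituting each solution back into the original system confirms all equations vanish.

{(1, 5)}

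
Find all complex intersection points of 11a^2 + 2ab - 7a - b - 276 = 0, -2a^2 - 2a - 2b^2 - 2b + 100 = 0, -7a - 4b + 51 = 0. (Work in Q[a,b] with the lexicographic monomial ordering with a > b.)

{(5, 4)}

Compute a lex Gröbner basis by Buchberger's algorithm.
f_1 = 11a^2 + 2ab - 7a - b - 276, LT = a^2.
f_2 = -2a^2 - 2a - 2b^2 - 2b + 100, LT = a^2.
f_3 = -7a - 4b + 51, LT = a.

S(f_1,f_2): lcm = a^2. S = 2/11ab - 18/11a - b^2 - 12/11b + 274/11.
  leading term ab: subtract (-2/77b)·f_3 from 2/11ab - 18/11a - b^2 - 12/11b + 274/11 → -18/11a - 85/77b^2 + 18/77b + 274/11
  leading term a: subtract (18/77)·f_3 from -18/11a - 85/77b^2 + 18/77b + 274/11 → -85/77b^2 + 90/77b + 1000/77
  leading term b^2: no divisor's leading term divides it; move -85/77b^2 to the remainder.
  leading term b: no divisor's leading term divides it; move 90/77b to the remainder.
  leading term 1: no divisor's leading term divides it; move 1000/77 to the remainder.
  remainder -85/77b^2 + 90/77b + 1000/77 ≠ 0; add h_4 = -85/77b^2 + 90/77b + 1000/77 to the basis.

S(f_1,f_3): lcm = a^2. S = -30/77ab + 512/77a - 1/11b - 276/11.
  leading term ab: subtract (30/539b)·f_3 from -30/77ab + 512/77a - 1/11b - 276/11 → 512/77a + 120/539b^2 - 1579/539b - 276/11
  leading term a: subtract (-512/539)·f_3 from 512/77a + 120/539b^2 - 1579/539b - 276/11 → 120/539b^2 - 3627/539b + 12588/539
  leading term b^2: subtract (-24/119)·h_4 from 120/539b^2 - 3627/539b + 12588/539 → -5409/833b + 21636/833
  leading term b: no divisor's leading term divides it; move -5409/833b to the remainder.
  leading term 1: no divisor's leading term divides it; move 21636/833 to the remainder.
  remainder -5409/833b + 21636/833 ≠ 0; add h_5 = -5409/833b + 21636/833 to the basis.

The other S-polynomials (S(f_2,f_3), S(f_1,h_4), S(f_2,h_4), S(f_3,h_4), S(f_1,h_5), S(f_2,h_5), S(f_3,h_5), S(h_4,h_5)) all reduce to 0 modulo the current basis, so we have a Gröbner basis.
Inter-reduce: drop elements whose leading term is divisible by another's, tail-reduce, and make monic.
Reduced Gröbner basis: {a - 5, b - 4}.

From the last basis element, b - 4 = 0, so b takes values in {4}. Each choice, substituted upward through the basis, yields the corresponding point(s) of the solution set.
  b = 4: the earlier basis element becomes a - 5 = 0, giving a = 5 — point (5, 4).
Check: every point annihilates each of the original generators.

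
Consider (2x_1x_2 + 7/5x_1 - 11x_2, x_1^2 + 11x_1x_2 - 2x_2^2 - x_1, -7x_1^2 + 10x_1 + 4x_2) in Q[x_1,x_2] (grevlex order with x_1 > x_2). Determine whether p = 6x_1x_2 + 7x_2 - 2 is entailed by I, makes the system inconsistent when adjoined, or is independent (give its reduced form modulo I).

Adjoining 6x_1x_2 + 7x_2 - 2 makes the ideal the whole ring: the system is inconsistent.

First compute the reduced Gröbner basis of I by Buchberger's algorithm.
f_1 = 2x_1x_2 + 7/5x_1 - 11x_2, LT = x_1x_2.
f_2 = x_1^2 + 11x_1x_2 - 2x_2^2 - x_1, LT = x_1^2.
f_3 = -7x_1^2 + 10x_1 + 4x_2, LT = x_1^2.

S(f_1,f_2): lcm = x_1^2x_2. S = -11x_1x_2^2 + 2x_2^3 + 7/10x_1^2 - 9/2x_1x_2.
  leading term x_1x_2^2: subtract (-11/2x_2)·f_1 from -11x_1x_2^2 + 2x_2^3 + 7/10x_1^2 - 9/2x_1x_2 → 2x_2^3 + 7/10x_1^2 + 16/5x_1x_2 - 121/2x_2^2
  leading term x_2^3: no divisor's leading term divides it; move 2x_2^3 to the remainder.
  leading term x_1^2: subtract (7/10)·f_2 from 7/10x_1^2 + 16/5x_1x_2 - 121/2x_2^2 → -9/2x_1x_2 - 591/10x_2^2 + 7/10x_1
  leading term x_1x_2: subtract (-9/4)·f_1 from -9/2x_1x_2 - 591/10x_2^2 + 7/10x_1 → -591/10x_2^2 + 77/20x_1 - 99/4x_2
  leading term x_2^2: no divisor's leading term divides it; move -591/10x_2^2 to the remainder.
  leading term x_1: no divisor's leading term divides it; move 77/20x_1 to the remainder.
  leading term x_2: no divisor's leading term divides it; move -99/4x_2 to the remainder.
  remainder 2x_2^3 - 591/10x_2^2 + 77/20x_1 - 99/4x_2 ≠ 0; add h_4 = 2x_2^3 - 591/10x_2^2 + 77/20x_1 - 99/4x_2 to the basis.

S(f_1,f_3): lcm = x_1^2x_2. S = 7/10x_1^2 - 57/14x_1x_2 + 4/7x_2^2.
  leading term x_1^2: subtract (7/10)·f_2 from 7/10x_1^2 - 57/14x_1x_2 + 4/7x_2^2 → -412/35x_1x_2 + 69/35x_2^2 + 7/10x_1
  leading term x_1x_2: subtract (-206/35)·f_1 from -412/35x_1x_2 + 69/35x_2^2 + 7/10x_1 → 69/35x_2^2 + 447/50x_1 - 2266/35x_2
  leading term x_2^2: no divisor's leading term divides it; move 69/35x_2^2 to the remainder.
  leading term x_1: no divisor's leading term divides it; move 447/50x_1 to the remainder.
  leading term x_2: no divisor's leading term divides it; move -2266/35x_2 to the remainder.
  remainder 69/35x_2^2 + 447/50x_1 - 2266/35x_2 ≠ 0; add h_5 = 69/35x_2^2 + 447/50x_1 - 2266/35x_2 to the basis.

S(f_2,f_3): lcm = x_1^2. S = 11x_1x_2 - 2x_2^2 + 3/7x_1 + 4/7x_2.
  leading term x_1x_2: subtract (11/2)·f_1 from 11x_1x_2 - 2x_2^2 + 3/7x_1 + 4/7x_2 → -2x_2^2 - 509/70x_1 + 855/14x_2
  leading term x_2^2: subtract (-70/69)·h_5 from -2x_2^2 - 509/70x_1 + 855/14x_2 → 579/322x_1 - 4453/966x_2
  leading term x_1: no divisor's leading term divides it; move 579/322x_1 to the remainder.
  leading term x_2: no divisor's leading term divides it; move -4453/966x_2 to the remainder.
  remainder 579/322x_1 - 4453/966x_2 ≠ 0; add h_6 = 579/322x_1 - 4453/966x_2 to the basis.

S(f_1,h_5): lcm = x_1x_2^2. S = -1043/230x_1^2 + 23143/690x_1x_2 - 11/2x_2^2.
  leading term x_1^2: subtract (-1043/230)·f_2 from -1043/230x_1^2 + 23143/690x_1x_2 - 11/2x_2^2 → 28781/345x_1x_2 - 3351/230x_2^2 - 1043/230x_1
  leading term x_1x_2: subtract (28781/690)·f_1 from 28781/345x_1x_2 - 3351/230x_2^2 - 1043/230x_1 → -3351/230x_2^2 - 108556/1725x_1 + 316591/690x_2
  leading term x_2^2: subtract (-7819/1058)·h_5 from -3351/230x_2^2 - 108556/1725x_1 + 316591/690x_2 → 498127/158700x_1 - 311773/15870x_2
  leading term x_1: subtract (3486889/1997550)·h_6 from 498127/158700x_1 - 311773/15870x_2 → -139014673/11985300x_2
  leading term x_2: no divisor's leading term divides it; move -139014673/11985300x_2 to the remainder.
  remainder -139014673/11985300x_2 ≠ 0; add h_7 = -139014673/11985300x_2 to the basis.

The other S-polynomials (S(f_1,h_4), S(f_2,h_4), S(f_3,h_4), S(f_2,h_5), S(f_3,h_5), S(h_4,h_5), S(f_1,h_6), S(f_2,h_6), S(f_3,h_6), S(h_4,h_6), S(h_5,h_6), S(f_1,h_7), S(f_2,h_7), S(f_3,h_7), S(h_4,h_7), S(h_5,h_7), S(h_6,h_7)) all reduce to 0 modulo the current basis, so we have a Gröbner basis.
Inter-reduce: drop elements whose leading term is divisible by another's, tail-reduce, and make monic.
Reduced Gröbner basis: {x_1, x_2}.
Label its elements g_1 = x_1, g_2 = x_2.

Reduce p = 6x_1x_2 + 7x_2 - 2 modulo G:
  leading term x_1x_2: subtract (6x_2)·g_1 from 6x_1x_2 + 7x_2 - 2 → 7x_2 - 2
  leading term x_2: subtract (7)·g_2 from 7x_2 - 2 → -2
  leading term 1: no divisor's leading term divides it; move -2 to the remainder.
  normal form = -2.
The normal form is nonzero, so p ∉ I. Since p minus its normal form lies in I, I + (p) = I + (r) where r = -2; decide whether this ideal is the whole ring.
Here r = -2 is a nonzero constant, hence a unit: 1 ∈ I + (p), the Gröbner basis of I + (p) is {1}, and the enlarged system has no common solution — adjoining p is inconsistent.

The remainder on division by a Gröbner basis is unique — it is the normal form.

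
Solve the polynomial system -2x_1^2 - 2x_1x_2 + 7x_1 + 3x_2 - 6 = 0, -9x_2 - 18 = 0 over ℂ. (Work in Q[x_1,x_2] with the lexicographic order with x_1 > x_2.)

Compute a lex Gröbner basis by Buchberger's algorithm.
f_1 = -2x_1^2 - 2x_1x_2 + 7x_1 + 3x_2 - 6, LT = x_1^2.
f_2 = -9x_2 - 18, LT = x_2.

The S-polynomials (S(f_1,f_2)) all reduce to 0 modulo the current basis, so we have a Gröbner basis.
Inter-reduce: drop elements whose leading term is divisible by another's, tail-reduce, and make monic.
Reduced Gröbner basis: {x_1^2 - 11/2x_1 + 6, x_2 + 2}.

Elimination: the polynomial x_2 + 2 lies in the elimination ideal for x_2, so x_2 ∈ {-2}. For each such x_2, the remaining basis elements (now univariate) give the rest of the solution.
  x_2 = -2: the earlier basis element becomes x_1^2 - 11/2x_1 + 6 = 0, giving x_1 = 3/2, 4 — points (3/2, -2), (4, -2).

{(3/2, -2), (4, -2)}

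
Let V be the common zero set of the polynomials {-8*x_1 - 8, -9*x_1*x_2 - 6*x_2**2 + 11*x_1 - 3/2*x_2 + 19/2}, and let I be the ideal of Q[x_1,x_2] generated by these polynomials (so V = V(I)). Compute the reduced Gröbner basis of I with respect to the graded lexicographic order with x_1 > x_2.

f_1 = -8*x_1 - 8, LT = x_1.
f_2 = -9*x_1*x_2 - 6*x_2**2 + 11*x_1 - 3/2*x_2 + 19/2, LT = x_1*x_2.

S(f_1,f_2): lcm = x_1*x_2. S = -2/3*x_2**2 + 11/9*x_1 + 5/6*x_2 + 19/18.
  leading term x_2**2: no divisor's leading term divides it; move -2/3*x_2**2 to the remainder.
  leading term x_1: subtract (-11/72)·f_1 from 11/9*x_1 + 5/6*x_2 + 19/18 → 5/6*x_2 - 1/6
  leading term x_2: no divisor's leading term divides it; move 5/6*x_2 to the remainder.
  leading term 1: no divisor's leading term divides it; move -1/6 to the remainder.
  remainder -2/3*x_2**2 + 5/6*x_2 - 1/6 ≠ 0; add g_3 = -2/3*x_2**2 + 5/6*x_2 - 1/6 to the basis.

The other S-polynomials (S(f_1,g_3), S(f_2,g_3)) all reduce to 0 modulo the current basis, so we have a Gröbner basis.
Inter-reduce: drop elements whose leading term is divisible by another's, tail-reduce, and make monic.

G = {x_2**2 - 5/4*x_2 + 1/4, x_1 + 1}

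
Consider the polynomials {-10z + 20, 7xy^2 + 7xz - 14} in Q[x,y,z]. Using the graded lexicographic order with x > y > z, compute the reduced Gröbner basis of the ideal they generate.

This is the nonlinear analogue of row-reducing a linear system.

f_1 = -10z + 20, LT = z.
f_2 = 7xy^2 + 7xz - 14, LT = xy^2.

The S-polynomials (S(f_1,f_2)) all reduce to 0 modulo the current basis, so we have a Gröbner basis.

G = {xy^2 + 2x - 2, z - 2}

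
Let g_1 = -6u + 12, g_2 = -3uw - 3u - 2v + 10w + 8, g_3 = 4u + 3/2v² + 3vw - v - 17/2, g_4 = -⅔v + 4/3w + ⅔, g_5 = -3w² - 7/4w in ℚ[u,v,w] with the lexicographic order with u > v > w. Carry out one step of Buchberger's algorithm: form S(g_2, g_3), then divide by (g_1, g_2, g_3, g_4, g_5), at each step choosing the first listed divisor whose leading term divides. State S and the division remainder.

lcm(LM(g_2), LM(g_3)) = uw.
S = (lcm/LT(g_2))·g_2 − (lcm/LT(g_3))·g_3 = u - ⅜v²w - ¾vw² + ¼vw + ⅔v - 29/24w - 8/3.
Reduce S modulo (g_1, g_2, g_3, g_4, g_5) in that order:
  leading term u: subtract (-⅙)·g_1 from u - ⅜v²w - ¾vw² + ¼vw + ⅔v - 29/24w - 8/3 → -⅜v²w - ¾vw² + ¼vw + ⅔v - 29/24w - ⅔
  leading term v²w: subtract (9/16vw)·g_4 from -⅜v²w - ¾vw² + ¼vw + ⅔v - 29/24w - ⅔ → -3/2vw² - ⅛vw + ⅔v - 29/24w - ⅔
  leading term vw²: subtract (9/4w²)·g_4 from -3/2vw² - ⅛vw + ⅔v - 29/24w - ⅔ → -⅛vw + ⅔v - 3w³ - 3/2w² - 29/24w - ⅔
  leading term vw: subtract (3/16w)·g_4 from -⅛vw + ⅔v - 3w³ - 3/2w² - 29/24w - ⅔ → ⅔v - 3w³ - 7/4w² - 4/3w - ⅔
  leading term v: subtract (-1)·g_4 from ⅔v - 3w³ - 7/4w² - 4/3w - ⅔ → -3w³ - 7/4w²
  leading term w³: subtract (w)·g_5 from -3w³ - 7/4w² → 0
The remainder is 0, so this S-polynomial contributes no new basis element.

S(g_2, g_3) = u - ⅜v²w - ¾vw² + ¼vw + ⅔v - 29/24w - 8/3; remainder on division = 0.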